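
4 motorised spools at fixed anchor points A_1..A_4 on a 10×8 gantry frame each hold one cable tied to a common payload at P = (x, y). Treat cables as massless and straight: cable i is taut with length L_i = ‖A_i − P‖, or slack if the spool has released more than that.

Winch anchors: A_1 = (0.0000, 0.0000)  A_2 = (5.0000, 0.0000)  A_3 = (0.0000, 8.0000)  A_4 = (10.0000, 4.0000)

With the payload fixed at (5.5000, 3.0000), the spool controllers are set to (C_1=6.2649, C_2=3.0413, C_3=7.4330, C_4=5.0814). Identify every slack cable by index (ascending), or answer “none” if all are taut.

i=1: geometric 6.2650 vs commanded 6.2649 ⇒ taut
i=2: geometric 3.0414 vs commanded 3.0413 ⇒ taut
i=3: geometric 7.4330 vs commanded 7.4330 ⇒ taut
i=4: geometric 4.6098 vs commanded 5.0814 ⇒ slack

4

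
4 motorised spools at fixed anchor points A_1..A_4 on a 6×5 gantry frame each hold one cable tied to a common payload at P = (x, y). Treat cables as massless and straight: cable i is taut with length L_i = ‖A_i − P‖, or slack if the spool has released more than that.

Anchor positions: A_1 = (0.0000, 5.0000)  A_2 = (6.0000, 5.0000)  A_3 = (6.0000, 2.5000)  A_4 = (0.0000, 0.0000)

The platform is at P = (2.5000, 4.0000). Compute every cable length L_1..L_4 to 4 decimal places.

L_1: Δ = A_1−P = (-2.5000, 1.0000) → ‖Δ‖ = √7.2500 = 2.6926
L_2: Δ = A_2−P = (3.5000, 1.0000) → ‖Δ‖ = √13.2500 = 3.6401
L_3: Δ = A_3−P = (3.5000, -1.5000) → ‖Δ‖ = √14.5000 = 3.8079
L_4: Δ = A_4−P = (-2.5000, -4.0000) → ‖Δ‖ = √22.2500 = 4.7170

(2.6926, 3.6401, 3.8079, 4.7170)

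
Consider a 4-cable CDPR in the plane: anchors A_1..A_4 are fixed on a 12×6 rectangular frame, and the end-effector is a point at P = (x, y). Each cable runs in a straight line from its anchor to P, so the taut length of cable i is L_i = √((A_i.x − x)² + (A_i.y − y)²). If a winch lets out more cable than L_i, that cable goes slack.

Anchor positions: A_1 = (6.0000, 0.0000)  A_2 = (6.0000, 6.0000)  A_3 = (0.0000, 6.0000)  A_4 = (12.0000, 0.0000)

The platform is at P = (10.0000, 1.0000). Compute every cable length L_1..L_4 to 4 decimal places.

(4.1231, 6.4031, 11.1803, 2.2361)

L_1: Δ = A_1−P = (-4.0000, -1.0000) → ‖Δ‖ = √17.0000 = 4.1231
L_2: Δ = A_2−P = (-4.0000, 5.0000) → ‖Δ‖ = √41.0000 = 6.4031
L_3: Δ = A_3−P = (-10.0000, 5.0000) → ‖Δ‖ = √125.0000 = 11.1803
L_4: Δ = A_4−P = (2.0000, -1.0000) → ‖Δ‖ = √5.0000 = 2.2361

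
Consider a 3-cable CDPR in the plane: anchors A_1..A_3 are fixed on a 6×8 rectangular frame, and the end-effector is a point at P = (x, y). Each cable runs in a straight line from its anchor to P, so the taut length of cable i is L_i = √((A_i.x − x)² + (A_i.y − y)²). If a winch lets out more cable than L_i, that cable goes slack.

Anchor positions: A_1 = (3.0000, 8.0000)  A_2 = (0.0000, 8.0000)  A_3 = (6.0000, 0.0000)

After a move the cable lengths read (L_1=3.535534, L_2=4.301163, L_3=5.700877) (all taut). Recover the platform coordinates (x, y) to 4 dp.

(2.5000, 4.5000)

each cable: (A_i−P)·(A_i−P) = L_i²; let c_i = ‖A_i‖²−L_i²
c_1 = 9.0000+64.0000−12.5000 = 60.5000
row 1: 6.0000x + 0.0000y = 15.0000  (c_2=45.5000)
row 2: -6.0000x + 16.0000y = 57.0000  (c_3=3.5000)
Cramer on rows 1–2 → x = 2.5000, y = 4.5000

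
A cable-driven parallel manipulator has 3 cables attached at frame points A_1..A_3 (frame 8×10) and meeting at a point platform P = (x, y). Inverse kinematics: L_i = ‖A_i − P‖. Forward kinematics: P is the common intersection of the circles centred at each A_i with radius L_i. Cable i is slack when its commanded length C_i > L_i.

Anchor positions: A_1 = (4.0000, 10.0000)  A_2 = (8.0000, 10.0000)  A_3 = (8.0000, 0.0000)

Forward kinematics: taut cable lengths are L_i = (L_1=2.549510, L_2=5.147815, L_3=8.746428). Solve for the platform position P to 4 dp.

(3.5000, 7.5000)

circle eqns → linear via eq_j − eq_1; set k_j = A_j·A_j − L_j²
k_1 = 16.0000+100.0000−6.5000 = 109.5000
-8.0000·x + 0.0000·y = k_1−k_2 = -28.0000
-8.0000·x + 20.0000·y = k_1−k_3 = 122.0000
solve first two rows → x=3.5000, y=7.5000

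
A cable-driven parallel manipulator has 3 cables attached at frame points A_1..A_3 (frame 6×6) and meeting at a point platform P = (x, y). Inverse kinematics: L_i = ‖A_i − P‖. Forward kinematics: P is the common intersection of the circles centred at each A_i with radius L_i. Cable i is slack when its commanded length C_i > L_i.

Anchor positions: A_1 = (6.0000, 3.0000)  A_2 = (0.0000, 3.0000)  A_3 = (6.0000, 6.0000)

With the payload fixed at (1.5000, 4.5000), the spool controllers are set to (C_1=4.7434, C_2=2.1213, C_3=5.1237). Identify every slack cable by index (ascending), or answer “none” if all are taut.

3

cable 1: L_1 = ‖A_1−P‖ = 4.7434;  C_1 = 4.7434 → taut
cable 2: L_2 = ‖A_2−P‖ = 2.1213;  C_2 = 2.1213 → taut
cable 3: L_3 = ‖A_3−P‖ = 4.7434;  C_3 = 5.1237 → slack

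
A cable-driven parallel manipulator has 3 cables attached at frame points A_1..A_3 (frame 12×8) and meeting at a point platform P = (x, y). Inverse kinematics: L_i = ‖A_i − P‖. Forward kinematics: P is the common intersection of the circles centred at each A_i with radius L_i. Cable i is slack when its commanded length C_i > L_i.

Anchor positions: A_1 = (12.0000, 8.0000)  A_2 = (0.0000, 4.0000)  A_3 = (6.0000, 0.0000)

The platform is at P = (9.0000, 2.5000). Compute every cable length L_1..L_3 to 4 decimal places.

cable 1: Δx=3.0000, Δy=5.5000; L_1 = √(Δx²+Δy²) = 6.2650
cable 2: Δx=-9.0000, Δy=1.5000; L_2 = √(Δx²+Δy²) = 9.1241
cable 3: Δx=-3.0000, Δy=-2.5000; L_3 = √(Δx²+Δy²) = 3.9051

(6.2650, 9.1241, 3.9051)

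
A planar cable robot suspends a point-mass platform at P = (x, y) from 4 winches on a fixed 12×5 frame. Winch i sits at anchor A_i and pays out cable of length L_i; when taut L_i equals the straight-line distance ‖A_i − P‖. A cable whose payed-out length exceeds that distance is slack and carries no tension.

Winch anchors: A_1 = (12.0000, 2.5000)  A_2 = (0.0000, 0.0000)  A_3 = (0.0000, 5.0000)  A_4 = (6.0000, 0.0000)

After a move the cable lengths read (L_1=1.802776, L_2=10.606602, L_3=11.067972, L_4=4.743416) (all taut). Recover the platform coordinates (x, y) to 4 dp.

(10.5000, 1.5000)

each cable: (A_i−P)·(A_i−P) = L_i²; let k_i = ‖A_i‖²−L_i²
k_1 = 144.0000+6.2500−3.2500 = 147.0000
row 1: 24.0000x + 5.0000y = 259.5000  (k_2=-112.5000)
row 2: 24.0000x − 5.0000y = 244.5000  (k_3=-97.5000)
row 3: 12.0000x + 5.0000y = 133.5000  (k_4=13.5000)
Cramer on rows 1–2 → x = 10.5000, y = 1.5000
check cable 4: ‖A_4−P‖² = 22.5000 ≈ L_4² = 22.5000 ✓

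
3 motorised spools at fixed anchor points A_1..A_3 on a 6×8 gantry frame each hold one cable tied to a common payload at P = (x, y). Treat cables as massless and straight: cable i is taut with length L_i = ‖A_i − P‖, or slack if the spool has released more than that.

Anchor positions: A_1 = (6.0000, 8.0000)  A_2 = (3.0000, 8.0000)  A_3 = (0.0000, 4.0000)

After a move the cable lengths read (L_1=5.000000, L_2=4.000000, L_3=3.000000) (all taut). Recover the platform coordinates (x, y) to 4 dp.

expand ‖A_i−P‖²=L_i² and subtract eq 1 (c_i ≔ ‖A_i‖²−L_i²)
c_1 = 36.0000+64.0000−25.0000 = 75.0000
eq1−eq2 → [6.0000  0.0000]·P = 18.0000
eq1−eq3 → [12.0000  8.0000]·P = 68.0000
2×2 solve → P = (3.0000, 4.0000)

(3.0000, 4.0000)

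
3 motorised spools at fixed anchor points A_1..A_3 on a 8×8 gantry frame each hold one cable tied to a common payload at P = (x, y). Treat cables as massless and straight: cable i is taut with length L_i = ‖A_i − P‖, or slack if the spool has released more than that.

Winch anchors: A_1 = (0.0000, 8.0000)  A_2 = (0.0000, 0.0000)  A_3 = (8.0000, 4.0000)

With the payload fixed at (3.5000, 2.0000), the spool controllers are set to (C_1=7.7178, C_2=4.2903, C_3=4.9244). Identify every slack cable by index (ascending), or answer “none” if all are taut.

1, 2

i=1: geometric 6.9462 vs commanded 7.7178 ⇒ slack
i=2: geometric 4.0311 vs commanded 4.2903 ⇒ slack
i=3: geometric 4.9244 vs commanded 4.9244 ⇒ taut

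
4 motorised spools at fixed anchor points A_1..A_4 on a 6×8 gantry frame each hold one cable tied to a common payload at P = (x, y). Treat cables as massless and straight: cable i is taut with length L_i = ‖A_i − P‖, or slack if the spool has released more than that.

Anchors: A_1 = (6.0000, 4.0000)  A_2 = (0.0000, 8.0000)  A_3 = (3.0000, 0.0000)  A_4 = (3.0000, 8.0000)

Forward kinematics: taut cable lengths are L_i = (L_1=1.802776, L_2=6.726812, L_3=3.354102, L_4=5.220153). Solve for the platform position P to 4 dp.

each cable: (A_i−P)·(A_i−P) = L_i²; let k_i = ‖A_i‖²−L_i²
k_1 = 36.0000+16.0000−3.2500 = 48.7500
row 1: 12.0000x − 8.0000y = 30.0000  (k_2=18.7500)
row 2: 6.0000x + 8.0000y = 51.0000  (k_3=-2.2500)
row 3: 6.0000x − 8.0000y = 3.0000  (k_4=45.7500)
Cramer on rows 1–2 → x = 4.5000, y = 3.0000
check cable 4: ‖A_4−P‖² = 27.2500 ≈ L_4² = 27.2500 ✓

(4.5000, 3.0000)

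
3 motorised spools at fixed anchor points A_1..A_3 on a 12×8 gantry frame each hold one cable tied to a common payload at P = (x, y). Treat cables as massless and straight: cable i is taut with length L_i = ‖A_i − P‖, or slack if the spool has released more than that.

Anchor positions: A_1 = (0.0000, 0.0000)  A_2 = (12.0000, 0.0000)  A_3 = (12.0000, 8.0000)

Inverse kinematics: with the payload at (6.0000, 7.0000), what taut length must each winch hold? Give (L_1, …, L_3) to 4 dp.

cable 1: Δx=-6.0000, Δy=-7.0000; L_1 = √(Δx²+Δy²) = 9.2195
cable 2: Δx=6.0000, Δy=-7.0000; L_2 = √(Δx²+Δy²) = 9.2195
cable 3: Δx=6.0000, Δy=1.0000; L_3 = √(Δx²+Δy²) = 6.0828

(9.2195, 9.2195, 6.0828)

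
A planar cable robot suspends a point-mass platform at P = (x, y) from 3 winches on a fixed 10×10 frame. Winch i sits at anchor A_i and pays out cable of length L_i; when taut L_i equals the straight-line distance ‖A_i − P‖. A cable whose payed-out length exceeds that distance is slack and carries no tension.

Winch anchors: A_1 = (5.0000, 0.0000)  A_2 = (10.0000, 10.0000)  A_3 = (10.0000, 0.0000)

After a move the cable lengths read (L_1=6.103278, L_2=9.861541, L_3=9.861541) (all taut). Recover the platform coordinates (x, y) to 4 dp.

(1.5000, 5.0000)

expand ‖A_i−P‖²=L_i² and subtract eq 1 (q_i ≔ ‖A_i‖²−L_i²)
q_1 = 25.0000+0.0000−37.2500 = -12.2500
eq1−eq2 → [-10.0000  -20.0000]·P = -115.0000
eq1−eq3 → [-10.0000  0.0000]·P = -15.0000
2×2 solve → P = (1.5000, 5.0000)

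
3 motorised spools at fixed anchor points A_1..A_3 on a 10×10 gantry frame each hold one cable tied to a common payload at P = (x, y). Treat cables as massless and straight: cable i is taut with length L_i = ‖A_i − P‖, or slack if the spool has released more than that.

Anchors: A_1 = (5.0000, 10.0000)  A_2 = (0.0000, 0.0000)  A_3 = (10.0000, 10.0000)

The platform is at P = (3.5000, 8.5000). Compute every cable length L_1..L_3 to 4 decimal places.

(2.1213, 9.1924, 6.6708)

cable 1: Δx=1.5000, Δy=1.5000; L_1 = √(Δx²+Δy²) = 2.1213
cable 2: Δx=-3.5000, Δy=-8.5000; L_2 = √(Δx²+Δy²) = 9.1924
cable 3: Δx=6.5000, Δy=1.5000; L_3 = √(Δx²+Δy²) = 6.6708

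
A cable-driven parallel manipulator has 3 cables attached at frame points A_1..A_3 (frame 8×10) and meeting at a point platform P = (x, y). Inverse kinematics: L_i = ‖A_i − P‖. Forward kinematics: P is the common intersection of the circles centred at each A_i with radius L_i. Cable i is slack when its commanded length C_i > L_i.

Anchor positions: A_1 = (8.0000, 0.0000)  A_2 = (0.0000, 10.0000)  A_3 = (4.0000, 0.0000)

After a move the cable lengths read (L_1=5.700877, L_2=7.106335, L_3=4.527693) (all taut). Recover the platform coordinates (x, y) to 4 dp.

(4.5000, 4.5000)

circle eqns → linear via eq_j − eq_1; set c_j = A_j·A_j − L_j²
c_1 = 64.0000+0.0000−32.5000 = 31.5000
16.0000·x − 20.0000·y = c_1−c_2 = -18.0000
8.0000·x + 0.0000·y = c_1−c_3 = 36.0000
solve first two rows → x=4.5000, y=4.5000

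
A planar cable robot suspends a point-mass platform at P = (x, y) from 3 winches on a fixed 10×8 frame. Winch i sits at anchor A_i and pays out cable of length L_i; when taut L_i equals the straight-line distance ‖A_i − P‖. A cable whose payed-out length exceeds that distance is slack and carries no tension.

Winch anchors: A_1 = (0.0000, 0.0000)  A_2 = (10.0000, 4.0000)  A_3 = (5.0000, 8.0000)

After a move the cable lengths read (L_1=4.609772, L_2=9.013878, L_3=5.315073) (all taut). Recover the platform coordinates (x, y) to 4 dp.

(1.0000, 4.5000)

expand ‖A_i−P‖²=L_i² and subtract eq 1 (c_i ≔ ‖A_i‖²−L_i²)
c_1 = 0.0000+0.0000−21.2500 = -21.2500
eq1−eq2 → [-20.0000  -8.0000]·P = -56.0000
eq1−eq3 → [-10.0000  -16.0000]·P = -82.0000
2×2 solve → P = (1.0000, 4.5000)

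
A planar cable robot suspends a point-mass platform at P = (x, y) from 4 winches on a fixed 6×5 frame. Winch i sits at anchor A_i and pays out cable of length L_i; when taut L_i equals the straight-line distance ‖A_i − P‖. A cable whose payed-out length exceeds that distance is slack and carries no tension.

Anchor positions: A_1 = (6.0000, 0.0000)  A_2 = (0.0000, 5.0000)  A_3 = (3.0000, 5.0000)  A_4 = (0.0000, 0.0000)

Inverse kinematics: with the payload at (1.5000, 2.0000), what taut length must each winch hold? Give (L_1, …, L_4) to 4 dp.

(4.9244, 3.3541, 3.3541, 2.5000)

L_1: Δ = A_1−P = (4.5000, -2.0000) → ‖Δ‖ = √24.2500 = 4.9244
L_2: Δ = A_2−P = (-1.5000, 3.0000) → ‖Δ‖ = √11.2500 = 3.3541
L_3: Δ = A_3−P = (1.5000, 3.0000) → ‖Δ‖ = √11.2500 = 3.3541
L_4: Δ = A_4−P = (-1.5000, -2.0000) → ‖Δ‖ = √6.2500 = 2.5000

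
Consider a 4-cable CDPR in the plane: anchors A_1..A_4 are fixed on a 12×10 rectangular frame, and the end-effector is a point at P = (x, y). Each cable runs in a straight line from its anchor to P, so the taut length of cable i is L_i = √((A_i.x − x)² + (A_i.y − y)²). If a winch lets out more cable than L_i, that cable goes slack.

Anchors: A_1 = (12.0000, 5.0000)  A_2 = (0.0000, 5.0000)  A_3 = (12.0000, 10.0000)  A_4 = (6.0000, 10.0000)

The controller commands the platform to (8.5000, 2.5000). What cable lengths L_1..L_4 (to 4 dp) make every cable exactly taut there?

L_1 = √((12.0000−8.5000)² + (5.0000−2.5000)²) = 4.3012
L_2 = √((0.0000−8.5000)² + (5.0000−2.5000)²) = 8.8600
L_3 = √((12.0000−8.5000)² + (10.0000−2.5000)²) = 8.2765
L_4 = √((6.0000−8.5000)² + (10.0000−2.5000)²) = 7.9057

(4.3012, 8.8600, 8.2765, 7.9057)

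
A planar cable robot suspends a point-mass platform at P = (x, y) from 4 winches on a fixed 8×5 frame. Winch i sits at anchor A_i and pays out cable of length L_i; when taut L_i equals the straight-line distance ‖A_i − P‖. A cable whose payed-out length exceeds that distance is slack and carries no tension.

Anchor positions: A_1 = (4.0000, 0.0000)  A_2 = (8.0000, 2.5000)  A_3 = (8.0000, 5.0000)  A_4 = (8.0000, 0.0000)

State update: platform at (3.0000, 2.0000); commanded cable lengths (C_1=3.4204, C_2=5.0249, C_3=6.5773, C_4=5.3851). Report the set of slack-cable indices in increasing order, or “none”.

i=1: geometric 2.2361 vs commanded 3.4204 ⇒ slack
i=2: geometric 5.0249 vs commanded 5.0249 ⇒ taut
i=3: geometric 5.8310 vs commanded 6.5773 ⇒ slack
i=4: geometric 5.3852 vs commanded 5.3851 ⇒ taut

1, 3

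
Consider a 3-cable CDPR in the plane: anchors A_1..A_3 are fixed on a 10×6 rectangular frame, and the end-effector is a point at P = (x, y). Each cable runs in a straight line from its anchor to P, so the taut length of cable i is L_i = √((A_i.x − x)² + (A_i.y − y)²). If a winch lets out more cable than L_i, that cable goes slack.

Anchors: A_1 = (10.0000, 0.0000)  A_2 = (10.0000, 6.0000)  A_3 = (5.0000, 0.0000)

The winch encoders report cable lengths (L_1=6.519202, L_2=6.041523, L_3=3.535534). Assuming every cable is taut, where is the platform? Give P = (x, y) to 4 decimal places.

circle eqns → linear via eq_j − eq_1; set k_j = A_j·A_j − L_j²
k_1 = 100.0000+0.0000−42.5000 = 57.5000
0.0000·x − 12.0000·y = k_1−k_2 = -42.0000
10.0000·x + 0.0000·y = k_1−k_3 = 45.0000
solve first two rows → x=4.5000, y=3.5000

(4.5000, 3.5000)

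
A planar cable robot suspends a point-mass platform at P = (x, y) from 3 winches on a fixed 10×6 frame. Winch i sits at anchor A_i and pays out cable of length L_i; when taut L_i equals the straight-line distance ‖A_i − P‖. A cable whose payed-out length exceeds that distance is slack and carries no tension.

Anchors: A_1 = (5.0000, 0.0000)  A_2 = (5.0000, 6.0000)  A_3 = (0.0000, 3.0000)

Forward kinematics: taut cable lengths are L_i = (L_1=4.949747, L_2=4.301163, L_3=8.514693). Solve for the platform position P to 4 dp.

(8.5000, 3.5000)

circle eqns → linear via eq_j − eq_1; set c_j = A_j·A_j − L_j²
c_1 = 25.0000+0.0000−24.5000 = 0.5000
0.0000·x − 12.0000·y = c_1−c_2 = -42.0000
10.0000·x − 6.0000·y = c_1−c_3 = 64.0000
solve first two rows → x=8.5000, y=3.5000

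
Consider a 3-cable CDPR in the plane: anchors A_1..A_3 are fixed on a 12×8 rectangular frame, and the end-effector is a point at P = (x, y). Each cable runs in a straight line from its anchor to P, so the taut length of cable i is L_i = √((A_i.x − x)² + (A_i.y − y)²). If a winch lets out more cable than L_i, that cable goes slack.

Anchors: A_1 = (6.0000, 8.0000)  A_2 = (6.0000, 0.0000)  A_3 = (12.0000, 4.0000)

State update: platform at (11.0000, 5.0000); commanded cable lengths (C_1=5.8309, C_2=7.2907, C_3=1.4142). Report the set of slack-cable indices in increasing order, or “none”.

i=1: geometric 5.8310 vs commanded 5.8309 ⇒ taut
i=2: geometric 7.0711 vs commanded 7.2907 ⇒ slack
i=3: geometric 1.4142 vs commanded 1.4142 ⇒ taut

2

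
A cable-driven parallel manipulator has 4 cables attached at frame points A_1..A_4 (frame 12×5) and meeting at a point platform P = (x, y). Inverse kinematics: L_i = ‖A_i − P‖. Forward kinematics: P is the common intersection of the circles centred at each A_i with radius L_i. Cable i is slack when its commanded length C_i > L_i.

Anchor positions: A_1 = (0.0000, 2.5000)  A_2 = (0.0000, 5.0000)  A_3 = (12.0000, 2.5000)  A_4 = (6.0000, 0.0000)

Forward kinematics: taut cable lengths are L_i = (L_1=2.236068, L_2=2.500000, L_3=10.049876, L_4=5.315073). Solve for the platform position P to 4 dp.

(2.0000, 3.5000)

each cable: (A_i−P)·(A_i−P) = L_i²; let k_i = ‖A_i‖²−L_i²
k_1 = 0.0000+6.2500−5.0000 = 1.2500
row 1: 0.0000x − 5.0000y = -17.5000  (k_2=18.7500)
row 2: -24.0000x + 0.0000y = -48.0000  (k_3=49.2500)
row 3: -12.0000x + 5.0000y = -6.5000  (k_4=7.7500)
Cramer on rows 1–2 → x = 2.0000, y = 3.5000
check cable 4: ‖A_4−P‖² = 28.2500 ≈ L_4² = 28.2500 ✓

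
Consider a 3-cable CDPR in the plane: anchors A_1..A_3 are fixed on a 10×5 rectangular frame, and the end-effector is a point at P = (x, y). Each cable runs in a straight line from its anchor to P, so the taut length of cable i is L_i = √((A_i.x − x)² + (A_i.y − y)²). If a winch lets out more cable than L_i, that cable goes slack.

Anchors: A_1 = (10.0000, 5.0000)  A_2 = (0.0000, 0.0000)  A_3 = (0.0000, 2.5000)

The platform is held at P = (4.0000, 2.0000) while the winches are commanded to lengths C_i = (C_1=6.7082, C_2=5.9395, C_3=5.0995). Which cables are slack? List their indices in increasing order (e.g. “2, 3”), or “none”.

2, 3

cable 1: √((6.0000)²+(3.0000)²)=6.7082, C_1=6.7082: taut
cable 2: √((-4.0000)²+(-2.0000)²)=4.4721, C_2=5.9395: slack
cable 3: √((-4.0000)²+(0.5000)²)=4.0311, C_3=5.0995: slack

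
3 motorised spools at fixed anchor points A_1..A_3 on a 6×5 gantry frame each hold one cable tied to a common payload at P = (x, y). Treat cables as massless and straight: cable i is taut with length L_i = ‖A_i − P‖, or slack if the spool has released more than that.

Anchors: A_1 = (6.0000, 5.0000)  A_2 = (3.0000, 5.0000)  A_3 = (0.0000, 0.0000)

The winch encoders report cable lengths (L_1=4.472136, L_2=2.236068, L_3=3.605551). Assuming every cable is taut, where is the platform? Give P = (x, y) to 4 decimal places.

(2.0000, 3.0000)

each cable: (A_i−P)·(A_i−P) = L_i²; let k_i = ‖A_i‖²−L_i²
k_1 = 36.0000+25.0000−20.0000 = 41.0000
row 1: 6.0000x + 0.0000y = 12.0000  (k_2=29.0000)
row 2: 12.0000x + 10.0000y = 54.0000  (k_3=-13.0000)
Cramer on rows 1–2 → x = 2.0000, y = 3.0000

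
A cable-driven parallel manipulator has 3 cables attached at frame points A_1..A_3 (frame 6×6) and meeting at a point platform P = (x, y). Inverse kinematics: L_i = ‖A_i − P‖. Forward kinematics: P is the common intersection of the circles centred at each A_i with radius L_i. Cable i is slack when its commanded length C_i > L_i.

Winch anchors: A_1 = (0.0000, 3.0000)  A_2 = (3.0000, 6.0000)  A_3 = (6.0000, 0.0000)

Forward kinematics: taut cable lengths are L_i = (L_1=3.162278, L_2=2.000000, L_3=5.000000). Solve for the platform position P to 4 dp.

(3.0000, 4.0000)

expand ‖A_i−P‖²=L_i² and subtract eq 1 (q_i ≔ ‖A_i‖²−L_i²)
q_1 = 0.0000+9.0000−10.0000 = -1.0000
eq1−eq2 → [-6.0000  -6.0000]·P = -42.0000
eq1−eq3 → [-12.0000  6.0000]·P = -12.0000
2×2 solve → P = (3.0000, 4.0000)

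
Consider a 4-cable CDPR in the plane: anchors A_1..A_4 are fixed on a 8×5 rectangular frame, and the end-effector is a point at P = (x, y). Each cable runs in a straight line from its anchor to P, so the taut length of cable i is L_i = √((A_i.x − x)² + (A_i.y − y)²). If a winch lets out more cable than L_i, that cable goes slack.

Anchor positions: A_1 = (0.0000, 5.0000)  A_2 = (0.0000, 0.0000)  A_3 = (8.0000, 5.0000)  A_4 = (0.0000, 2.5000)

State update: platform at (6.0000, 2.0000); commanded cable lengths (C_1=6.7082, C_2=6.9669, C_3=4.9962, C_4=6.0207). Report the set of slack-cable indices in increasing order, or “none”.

cable 1: L_1 = ‖A_1−P‖ = 6.7082;  C_1 = 6.7082 → taut
cable 2: L_2 = ‖A_2−P‖ = 6.3246;  C_2 = 6.9669 → slack
cable 3: L_3 = ‖A_3−P‖ = 3.6056;  C_3 = 4.9962 → slack
cable 4: L_4 = ‖A_4−P‖ = 6.0208;  C_4 = 6.0207 → taut

2, 3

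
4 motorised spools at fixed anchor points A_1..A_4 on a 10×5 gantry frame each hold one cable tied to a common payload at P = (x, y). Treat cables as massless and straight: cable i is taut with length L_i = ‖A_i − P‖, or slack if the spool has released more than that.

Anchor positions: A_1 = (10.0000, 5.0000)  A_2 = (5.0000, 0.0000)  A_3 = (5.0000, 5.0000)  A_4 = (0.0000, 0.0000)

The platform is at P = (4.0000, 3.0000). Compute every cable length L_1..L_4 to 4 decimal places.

(6.3246, 3.1623, 2.2361, 5.0000)

L_1 = √((10.0000−4.0000)² + (5.0000−3.0000)²) = 6.3246
L_2 = √((5.0000−4.0000)² + (0.0000−3.0000)²) = 3.1623
L_3 = √((5.0000−4.0000)² + (5.0000−3.0000)²) = 2.2361
L_4 = √((0.0000−4.0000)² + (0.0000−3.0000)²) = 5.0000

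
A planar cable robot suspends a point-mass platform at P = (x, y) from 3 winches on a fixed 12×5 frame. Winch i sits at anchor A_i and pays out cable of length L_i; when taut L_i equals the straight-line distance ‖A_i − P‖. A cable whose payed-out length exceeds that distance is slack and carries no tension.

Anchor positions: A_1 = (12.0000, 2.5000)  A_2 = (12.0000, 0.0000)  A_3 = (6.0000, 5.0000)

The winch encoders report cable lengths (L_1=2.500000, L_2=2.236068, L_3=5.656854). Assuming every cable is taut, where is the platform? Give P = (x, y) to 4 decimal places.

(10.0000, 1.0000)

expand ‖A_i−P‖²=L_i² and subtract eq 1 (c_i ≔ ‖A_i‖²−L_i²)
c_1 = 144.0000+6.2500−6.2500 = 144.0000
eq1−eq2 → [0.0000  5.0000]·P = 5.0000
eq1−eq3 → [12.0000  -5.0000]·P = 115.0000
2×2 solve → P = (10.0000, 1.0000)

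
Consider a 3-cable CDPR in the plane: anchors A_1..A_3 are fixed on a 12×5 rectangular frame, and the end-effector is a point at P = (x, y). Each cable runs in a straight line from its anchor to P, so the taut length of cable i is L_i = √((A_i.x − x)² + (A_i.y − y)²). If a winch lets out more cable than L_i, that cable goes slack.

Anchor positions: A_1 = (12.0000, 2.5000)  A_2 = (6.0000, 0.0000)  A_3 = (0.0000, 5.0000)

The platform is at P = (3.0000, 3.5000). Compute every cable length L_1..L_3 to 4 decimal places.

L_1: Δ = A_1−P = (9.0000, -1.0000) → ‖Δ‖ = √82.0000 = 9.0554
L_2: Δ = A_2−P = (3.0000, -3.5000) → ‖Δ‖ = √21.2500 = 4.6098
L_3: Δ = A_3−P = (-3.0000, 1.5000) → ‖Δ‖ = √11.2500 = 3.3541

(9.0554, 4.6098, 3.3541)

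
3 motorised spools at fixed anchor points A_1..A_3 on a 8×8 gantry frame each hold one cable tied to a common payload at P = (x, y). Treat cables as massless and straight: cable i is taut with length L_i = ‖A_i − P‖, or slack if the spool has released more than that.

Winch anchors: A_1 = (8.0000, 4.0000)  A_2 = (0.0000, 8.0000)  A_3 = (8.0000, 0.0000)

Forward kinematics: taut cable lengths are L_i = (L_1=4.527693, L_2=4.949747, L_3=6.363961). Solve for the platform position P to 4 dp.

(3.5000, 4.5000)

each cable: (A_i−P)·(A_i−P) = L_i²; let q_i = ‖A_i‖²−L_i²
q_1 = 64.0000+16.0000−20.5000 = 59.5000
row 1: 16.0000x − 8.0000y = 20.0000  (q_2=39.5000)
row 2: 0.0000x + 8.0000y = 36.0000  (q_3=23.5000)
Cramer on rows 1–2 → x = 3.5000, y = 4.5000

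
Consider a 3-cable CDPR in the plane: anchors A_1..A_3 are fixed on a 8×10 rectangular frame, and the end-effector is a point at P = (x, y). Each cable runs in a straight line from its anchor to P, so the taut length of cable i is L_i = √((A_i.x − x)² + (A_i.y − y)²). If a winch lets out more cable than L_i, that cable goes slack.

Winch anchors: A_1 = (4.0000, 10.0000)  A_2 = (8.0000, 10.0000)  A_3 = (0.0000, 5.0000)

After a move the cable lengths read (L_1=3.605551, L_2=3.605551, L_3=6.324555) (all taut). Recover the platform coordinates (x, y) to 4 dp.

expand ‖A_i−P‖²=L_i² and subtract eq 1 (c_i ≔ ‖A_i‖²−L_i²)
c_1 = 16.0000+100.0000−13.0000 = 103.0000
eq1−eq2 → [-8.0000  0.0000]·P = -48.0000
eq1−eq3 → [8.0000  10.0000]·P = 118.0000
2×2 solve → P = (6.0000, 7.0000)

(6.0000, 7.0000)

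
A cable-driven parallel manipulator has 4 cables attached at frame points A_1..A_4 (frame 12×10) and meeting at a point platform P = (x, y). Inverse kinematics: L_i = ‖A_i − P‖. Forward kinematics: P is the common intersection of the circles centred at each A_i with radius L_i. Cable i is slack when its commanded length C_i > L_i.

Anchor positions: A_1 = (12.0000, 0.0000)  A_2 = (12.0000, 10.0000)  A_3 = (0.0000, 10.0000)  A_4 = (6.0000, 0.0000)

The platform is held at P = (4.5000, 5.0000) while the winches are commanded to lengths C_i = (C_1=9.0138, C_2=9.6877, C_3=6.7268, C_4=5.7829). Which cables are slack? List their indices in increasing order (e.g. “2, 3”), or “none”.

cable 1: L_1 = ‖A_1−P‖ = 9.0139;  C_1 = 9.0138 → taut
cable 2: L_2 = ‖A_2−P‖ = 9.0139;  C_2 = 9.6877 → slack
cable 3: L_3 = ‖A_3−P‖ = 6.7268;  C_3 = 6.7268 → taut
cable 4: L_4 = ‖A_4−P‖ = 5.2202;  C_4 = 5.7829 → slack

2, 4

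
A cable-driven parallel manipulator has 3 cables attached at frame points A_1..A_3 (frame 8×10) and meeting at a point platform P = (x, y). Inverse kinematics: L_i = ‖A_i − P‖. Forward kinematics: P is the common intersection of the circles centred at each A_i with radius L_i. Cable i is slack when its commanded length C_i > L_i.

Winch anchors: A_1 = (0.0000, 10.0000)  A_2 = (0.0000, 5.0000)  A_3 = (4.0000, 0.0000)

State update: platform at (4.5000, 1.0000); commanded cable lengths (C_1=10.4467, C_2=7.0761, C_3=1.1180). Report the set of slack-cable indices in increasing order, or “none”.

cable 1: L_1 = ‖A_1−P‖ = 10.0623;  C_1 = 10.4467 → slack
cable 2: L_2 = ‖A_2−P‖ = 6.0208;  C_2 = 7.0761 → slack
cable 3: L_3 = ‖A_3−P‖ = 1.1180;  C_3 = 1.1180 → taut

1, 2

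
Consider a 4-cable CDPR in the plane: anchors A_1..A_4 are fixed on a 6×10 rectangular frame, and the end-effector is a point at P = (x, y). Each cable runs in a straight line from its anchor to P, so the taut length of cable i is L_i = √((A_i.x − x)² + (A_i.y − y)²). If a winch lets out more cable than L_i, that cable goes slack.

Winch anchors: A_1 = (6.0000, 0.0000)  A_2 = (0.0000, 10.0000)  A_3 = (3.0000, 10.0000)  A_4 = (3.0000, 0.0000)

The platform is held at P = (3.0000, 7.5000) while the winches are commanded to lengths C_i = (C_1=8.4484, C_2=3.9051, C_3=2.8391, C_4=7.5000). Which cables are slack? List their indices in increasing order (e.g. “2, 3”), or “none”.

1, 3

cable 1: √((3.0000)²+(-7.5000)²)=8.0777, C_1=8.4484: slack
cable 2: √((-3.0000)²+(2.5000)²)=3.9051, C_2=3.9051: taut
cable 3: √((0.0000)²+(2.5000)²)=2.5000, C_3=2.8391: slack
cable 4: √((0.0000)²+(-7.5000)²)=7.5000, C_4=7.5000: taut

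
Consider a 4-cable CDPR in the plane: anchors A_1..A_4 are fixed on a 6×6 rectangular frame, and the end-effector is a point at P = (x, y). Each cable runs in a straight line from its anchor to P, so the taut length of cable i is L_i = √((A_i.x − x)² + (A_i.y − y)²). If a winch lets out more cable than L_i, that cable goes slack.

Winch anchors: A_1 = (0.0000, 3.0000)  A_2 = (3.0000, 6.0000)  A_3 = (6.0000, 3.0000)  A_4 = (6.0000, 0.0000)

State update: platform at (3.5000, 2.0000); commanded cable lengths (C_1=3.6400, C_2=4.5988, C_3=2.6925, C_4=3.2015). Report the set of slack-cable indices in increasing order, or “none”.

cable 1: √((-3.5000)²+(1.0000)²)=3.6401, C_1=3.6400: taut
cable 2: √((-0.5000)²+(4.0000)²)=4.0311, C_2=4.5988: slack
cable 3: √((2.5000)²+(1.0000)²)=2.6926, C_3=2.6925: taut
cable 4: √((2.5000)²+(-2.0000)²)=3.2016, C_4=3.2015: taut

2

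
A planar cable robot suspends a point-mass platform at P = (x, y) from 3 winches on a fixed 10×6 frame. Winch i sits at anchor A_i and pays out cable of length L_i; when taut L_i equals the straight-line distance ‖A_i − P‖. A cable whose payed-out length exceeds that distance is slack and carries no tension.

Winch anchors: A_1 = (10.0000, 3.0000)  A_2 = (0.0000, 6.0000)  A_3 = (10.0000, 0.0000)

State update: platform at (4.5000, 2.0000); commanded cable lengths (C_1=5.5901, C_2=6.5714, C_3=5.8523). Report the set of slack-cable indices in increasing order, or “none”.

2

cable 1: L_1 = ‖A_1−P‖ = 5.5902;  C_1 = 5.5901 → taut
cable 2: L_2 = ‖A_2−P‖ = 6.0208;  C_2 = 6.5714 → slack
cable 3: L_3 = ‖A_3−P‖ = 5.8523;  C_3 = 5.8523 → taut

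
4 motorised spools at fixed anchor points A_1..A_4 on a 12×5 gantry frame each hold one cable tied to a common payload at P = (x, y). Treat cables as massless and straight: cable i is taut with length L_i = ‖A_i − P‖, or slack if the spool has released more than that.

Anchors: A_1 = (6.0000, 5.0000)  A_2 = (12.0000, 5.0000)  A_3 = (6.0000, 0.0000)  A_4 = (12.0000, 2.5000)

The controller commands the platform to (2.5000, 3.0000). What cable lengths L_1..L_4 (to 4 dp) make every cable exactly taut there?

cable 1: Δx=3.5000, Δy=2.0000; L_1 = √(Δx²+Δy²) = 4.0311
cable 2: Δx=9.5000, Δy=2.0000; L_2 = √(Δx²+Δy²) = 9.7082
cable 3: Δx=3.5000, Δy=-3.0000; L_3 = √(Δx²+Δy²) = 4.6098
cable 4: Δx=9.5000, Δy=-0.5000; L_4 = √(Δx²+Δy²) = 9.5131

(4.0311, 9.7082, 4.6098, 9.5131)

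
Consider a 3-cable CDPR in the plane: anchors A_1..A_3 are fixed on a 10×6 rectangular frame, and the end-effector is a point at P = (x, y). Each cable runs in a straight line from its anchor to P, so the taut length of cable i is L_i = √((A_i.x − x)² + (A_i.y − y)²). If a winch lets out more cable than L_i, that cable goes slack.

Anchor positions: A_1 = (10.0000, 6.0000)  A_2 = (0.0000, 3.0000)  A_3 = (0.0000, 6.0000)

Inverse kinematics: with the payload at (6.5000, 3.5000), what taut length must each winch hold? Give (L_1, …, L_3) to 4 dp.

(4.3012, 6.5192, 6.9642)

L_1: Δ = A_1−P = (3.5000, 2.5000) → ‖Δ‖ = √18.5000 = 4.3012
L_2: Δ = A_2−P = (-6.5000, -0.5000) → ‖Δ‖ = √42.5000 = 6.5192
L_3: Δ = A_3−P = (-6.5000, 2.5000) → ‖Δ‖ = √48.5000 = 6.9642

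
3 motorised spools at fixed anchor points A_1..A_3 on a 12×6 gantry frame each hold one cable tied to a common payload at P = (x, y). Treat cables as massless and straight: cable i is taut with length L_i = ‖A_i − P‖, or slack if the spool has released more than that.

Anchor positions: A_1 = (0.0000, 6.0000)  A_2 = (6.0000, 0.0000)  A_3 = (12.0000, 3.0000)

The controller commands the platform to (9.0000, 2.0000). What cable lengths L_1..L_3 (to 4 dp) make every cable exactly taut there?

(9.8489, 3.6056, 3.1623)

cable 1: Δx=-9.0000, Δy=4.0000; L_1 = √(Δx²+Δy²) = 9.8489
cable 2: Δx=-3.0000, Δy=-2.0000; L_2 = √(Δx²+Δy²) = 3.6056
cable 3: Δx=3.0000, Δy=1.0000; L_3 = √(Δx²+Δy²) = 3.1623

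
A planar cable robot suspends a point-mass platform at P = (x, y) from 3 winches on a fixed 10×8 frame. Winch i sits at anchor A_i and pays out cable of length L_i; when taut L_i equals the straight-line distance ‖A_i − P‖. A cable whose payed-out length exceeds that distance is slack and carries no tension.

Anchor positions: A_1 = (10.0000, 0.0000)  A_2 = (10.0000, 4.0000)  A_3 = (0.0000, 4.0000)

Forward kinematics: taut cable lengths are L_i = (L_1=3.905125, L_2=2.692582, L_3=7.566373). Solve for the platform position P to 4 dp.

(7.5000, 3.0000)

each cable: (A_i−P)·(A_i−P) = L_i²; let c_i = ‖A_i‖²−L_i²
c_1 = 100.0000+0.0000−15.2500 = 84.7500
row 1: 0.0000x − 8.0000y = -24.0000  (c_2=108.7500)
row 2: 20.0000x − 8.0000y = 126.0000  (c_3=-41.2500)
Cramer on rows 1–2 → x = 7.5000, y = 3.0000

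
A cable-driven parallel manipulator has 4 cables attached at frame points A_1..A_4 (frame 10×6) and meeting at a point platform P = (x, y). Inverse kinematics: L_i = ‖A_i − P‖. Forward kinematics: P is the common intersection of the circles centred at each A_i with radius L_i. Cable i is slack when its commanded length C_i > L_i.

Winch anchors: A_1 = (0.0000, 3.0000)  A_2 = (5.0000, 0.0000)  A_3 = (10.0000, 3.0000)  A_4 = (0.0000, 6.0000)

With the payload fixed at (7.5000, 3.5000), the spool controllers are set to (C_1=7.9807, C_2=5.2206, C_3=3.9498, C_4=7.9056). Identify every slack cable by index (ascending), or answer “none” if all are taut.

i=1: geometric 7.5166 vs commanded 7.9807 ⇒ slack
i=2: geometric 4.3012 vs commanded 5.2206 ⇒ slack
i=3: geometric 2.5495 vs commanded 3.9498 ⇒ slack
i=4: geometric 7.9057 vs commanded 7.9056 ⇒ taut

1, 2, 3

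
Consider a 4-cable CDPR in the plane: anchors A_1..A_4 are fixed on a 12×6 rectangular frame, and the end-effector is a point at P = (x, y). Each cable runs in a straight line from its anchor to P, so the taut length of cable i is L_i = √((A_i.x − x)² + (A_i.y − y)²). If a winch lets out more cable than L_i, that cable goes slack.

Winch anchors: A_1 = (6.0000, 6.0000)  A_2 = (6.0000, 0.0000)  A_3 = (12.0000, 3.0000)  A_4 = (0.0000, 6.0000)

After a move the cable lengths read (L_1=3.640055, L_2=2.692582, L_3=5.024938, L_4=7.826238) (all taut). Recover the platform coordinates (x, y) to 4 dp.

each cable: (A_i−P)·(A_i−P) = L_i²; let q_i = ‖A_i‖²−L_i²
q_1 = 36.0000+36.0000−13.2500 = 58.7500
row 1: 0.0000x + 12.0000y = 30.0000  (q_2=28.7500)
row 2: -12.0000x + 6.0000y = -69.0000  (q_3=127.7500)
row 3: 12.0000x + 0.0000y = 84.0000  (q_4=-25.2500)
Cramer on rows 1–2 → x = 7.0000, y = 2.5000
check cable 4: ‖A_4−P‖² = 61.2500 ≈ L_4² = 61.2500 ✓

(7.0000, 2.5000)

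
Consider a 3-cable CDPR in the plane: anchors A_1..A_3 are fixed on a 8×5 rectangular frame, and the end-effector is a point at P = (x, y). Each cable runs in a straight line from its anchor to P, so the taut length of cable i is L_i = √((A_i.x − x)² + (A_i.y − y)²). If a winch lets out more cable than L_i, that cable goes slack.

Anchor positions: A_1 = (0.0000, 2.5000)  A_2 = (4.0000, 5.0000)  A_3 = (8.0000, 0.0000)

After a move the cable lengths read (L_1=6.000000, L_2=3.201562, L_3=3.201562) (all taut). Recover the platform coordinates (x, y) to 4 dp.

each cable: (A_i−P)·(A_i−P) = L_i²; let k_i = ‖A_i‖²−L_i²
k_1 = 0.0000+6.2500−36.0000 = -29.7500
row 1: -8.0000x − 5.0000y = -60.5000  (k_2=30.7500)
row 2: -16.0000x + 5.0000y = -83.5000  (k_3=53.7500)
Cramer on rows 1–2 → x = 6.0000, y = 2.5000

(6.0000, 2.5000)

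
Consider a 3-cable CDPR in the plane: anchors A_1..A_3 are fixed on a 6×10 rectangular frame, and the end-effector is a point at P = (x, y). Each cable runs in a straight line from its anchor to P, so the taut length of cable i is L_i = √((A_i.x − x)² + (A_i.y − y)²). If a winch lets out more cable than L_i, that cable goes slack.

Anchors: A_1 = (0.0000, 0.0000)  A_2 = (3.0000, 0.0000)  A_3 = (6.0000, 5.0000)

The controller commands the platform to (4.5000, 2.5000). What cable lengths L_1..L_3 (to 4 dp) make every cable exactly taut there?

(5.1478, 2.9155, 2.9155)

L_1: Δ = A_1−P = (-4.5000, -2.5000) → ‖Δ‖ = √26.5000 = 5.1478
L_2: Δ = A_2−P = (-1.5000, -2.5000) → ‖Δ‖ = √8.5000 = 2.9155
L_3: Δ = A_3−P = (1.5000, 2.5000) → ‖Δ‖ = √8.5000 = 2.9155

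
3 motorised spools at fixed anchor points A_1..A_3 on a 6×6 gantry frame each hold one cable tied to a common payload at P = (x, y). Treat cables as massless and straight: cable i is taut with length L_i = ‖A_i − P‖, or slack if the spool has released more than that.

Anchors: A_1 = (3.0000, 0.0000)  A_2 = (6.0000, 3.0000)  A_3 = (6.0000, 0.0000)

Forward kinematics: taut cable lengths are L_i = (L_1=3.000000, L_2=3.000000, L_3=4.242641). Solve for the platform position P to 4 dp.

(3.0000, 3.0000)

expand ‖A_i−P‖²=L_i² and subtract eq 1 (q_i ≔ ‖A_i‖²−L_i²)
q_1 = 9.0000+0.0000−9.0000 = 0.0000
eq1−eq2 → [-6.0000  -6.0000]·P = -36.0000
eq1−eq3 → [-6.0000  0.0000]·P = -18.0000
2×2 solve → P = (3.0000, 3.0000)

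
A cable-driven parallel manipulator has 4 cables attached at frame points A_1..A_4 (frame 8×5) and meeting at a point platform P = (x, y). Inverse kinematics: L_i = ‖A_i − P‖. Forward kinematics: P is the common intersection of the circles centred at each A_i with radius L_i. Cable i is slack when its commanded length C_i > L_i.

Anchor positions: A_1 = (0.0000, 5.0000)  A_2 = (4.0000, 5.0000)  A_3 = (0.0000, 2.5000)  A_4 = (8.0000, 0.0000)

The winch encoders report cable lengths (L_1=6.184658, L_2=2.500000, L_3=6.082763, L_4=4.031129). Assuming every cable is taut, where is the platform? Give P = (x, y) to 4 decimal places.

each cable: (A_i−P)·(A_i−P) = L_i²; let k_i = ‖A_i‖²−L_i²
k_1 = 0.0000+25.0000−38.2500 = -13.2500
row 1: -8.0000x + 0.0000y = -48.0000  (k_2=34.7500)
row 2: 0.0000x + 5.0000y = 17.5000  (k_3=-30.7500)
row 3: -16.0000x + 10.0000y = -61.0000  (k_4=47.7500)
Cramer on rows 1–2 → x = 6.0000, y = 3.5000
check cable 4: ‖A_4−P‖² = 16.2500 ≈ L_4² = 16.2500 ✓

(6.0000, 3.5000)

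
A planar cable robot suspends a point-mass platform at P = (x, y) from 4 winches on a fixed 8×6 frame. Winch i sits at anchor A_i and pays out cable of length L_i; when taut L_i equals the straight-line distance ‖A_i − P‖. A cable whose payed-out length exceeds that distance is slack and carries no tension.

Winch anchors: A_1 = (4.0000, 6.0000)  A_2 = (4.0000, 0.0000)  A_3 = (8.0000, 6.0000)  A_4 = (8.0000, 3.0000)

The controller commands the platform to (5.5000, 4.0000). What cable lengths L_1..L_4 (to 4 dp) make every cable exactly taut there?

(2.5000, 4.2720, 3.2016, 2.6926)

L_1 = √((4.0000−5.5000)² + (6.0000−4.0000)²) = 2.5000
L_2 = √((4.0000−5.5000)² + (0.0000−4.0000)²) = 4.2720
L_3 = √((8.0000−5.5000)² + (6.0000−4.0000)²) = 3.2016
L_4 = √((8.0000−5.5000)² + (3.0000−4.0000)²) = 2.6926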